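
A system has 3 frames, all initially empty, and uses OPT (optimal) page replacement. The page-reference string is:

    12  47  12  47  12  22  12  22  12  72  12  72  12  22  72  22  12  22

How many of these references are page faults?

12 -> miss, frames (12)
47 -> miss, frames (12 47)
12 -> hit
47 -> hit
12 -> hit
22 -> miss, frames (12 47 22)
12 -> hit
22 -> hit
12 -> hit
72 -> miss, evict 47, frames (12 22 72)
12 -> hit
72 -> hit
12 -> hit
22 -> hit
72 -> hit
22 -> hit
12 -> hit
22 -> hit
Page faults: 4.

4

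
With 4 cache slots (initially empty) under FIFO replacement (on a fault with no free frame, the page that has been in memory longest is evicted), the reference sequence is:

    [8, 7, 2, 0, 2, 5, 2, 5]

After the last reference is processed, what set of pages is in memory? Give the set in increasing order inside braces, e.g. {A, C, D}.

8 -> fault, frames (8)
7 -> fault, frames (8 7)
2 -> fault, frames (8 7 2)
0 -> fault, frames (8 7 2 0)
2 -> hit
5 -> fault, evict 8, frames (7 2 0 5)
2 -> hit
5 -> hit

{0, 2, 5, 7}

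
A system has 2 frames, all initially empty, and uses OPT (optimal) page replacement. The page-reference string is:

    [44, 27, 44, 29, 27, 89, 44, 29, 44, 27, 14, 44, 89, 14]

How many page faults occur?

44 → miss, frames (44)
27 → miss, frames (44 27)
44 → hit
29 → miss, evict 44, frames (27 29)
27 → hit
89 → miss, evict 27, frames (29 89)
44 → miss, evict 89, frames (29 44)
29 → hit
44 → hit
27 → miss, evict 29, frames (44 27)
14 → miss, evict 27, frames (44 14)
44 → hit
89 → miss, evict 44, frames (14 89)
14 → hit
Page faults: 8.

8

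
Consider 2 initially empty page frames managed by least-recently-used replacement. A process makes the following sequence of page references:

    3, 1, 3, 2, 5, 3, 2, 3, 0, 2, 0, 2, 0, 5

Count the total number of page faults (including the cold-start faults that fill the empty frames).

3: miss, frames {3}
1: miss, frames {3,1}
3: hit
2: miss, evict 1, frames {3,2}
5: miss, evict 3, frames {2,5}
3: miss, evict 2, frames {5,3}
2: miss, evict 5, frames {3,2}
3: hit
0: miss, evict 2, frames {3,0}
2: miss, evict 3, frames {0,2}
0: hit
2: hit
0: hit
5: miss, evict 2, frames {0,5}
Page faults: 9.

9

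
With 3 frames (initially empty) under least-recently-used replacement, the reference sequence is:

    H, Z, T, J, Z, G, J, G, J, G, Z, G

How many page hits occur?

7

H → fault, frames [H]
Z → fault, frames [H, Z]
T → fault, frames [H, Z, T]
J → fault, evict H, frames [Z, T, J]
Z → hit
G → fault, evict T, frames [J, Z, G]
J → hit
G → hit
J → hit
G → hit
Z → hit
G → hit
Hits: 7.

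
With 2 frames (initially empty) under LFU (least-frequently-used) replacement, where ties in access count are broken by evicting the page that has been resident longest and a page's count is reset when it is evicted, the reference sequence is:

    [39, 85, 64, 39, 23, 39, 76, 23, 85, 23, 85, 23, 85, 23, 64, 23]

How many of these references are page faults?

15

39: fault, frames (39)
85: fault, frames (39 85)
64: fault, evict 39, frames (85 64)
39: fault, evict 85, frames (64 39)
23: fault, evict 64, frames (39 23)
39: hit
76: fault, evict 23, frames (39 76)
23: fault, evict 76, frames (39 23)
85: fault, evict 23, frames (39 85)
23: fault, evict 85, frames (39 23)
85: fault, evict 23, frames (39 85)
23: fault, evict 85, frames (39 23)
85: fault, evict 23, frames (39 85)
23: fault, evict 85, frames (39 23)
64: fault, evict 23, frames (39 64)
23: fault, evict 64, frames (39 23)
Page faults: 15.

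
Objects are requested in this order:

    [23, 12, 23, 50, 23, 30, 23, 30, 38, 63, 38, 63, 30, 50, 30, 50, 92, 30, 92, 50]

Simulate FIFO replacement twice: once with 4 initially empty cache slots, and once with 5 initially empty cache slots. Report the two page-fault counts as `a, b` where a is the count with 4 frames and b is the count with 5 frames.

8, 7

4 frames: F F . F . F . . F F . . . . . . F . . F → 8 faults.
5 frames: F F . F . F . . F F . . . . . . F . . . → 7 faults.
7 < 8: adding a frame reduced faults, as is typical.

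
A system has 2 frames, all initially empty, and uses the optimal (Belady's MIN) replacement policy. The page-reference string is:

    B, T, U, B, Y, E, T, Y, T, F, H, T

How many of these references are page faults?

B → miss, frames (B)
T → miss, frames (B T)
U → miss, evict T, frames (B U)
B → hit
Y → miss, evict U, frames (B Y)
E → miss, evict B, frames (Y E)
T → miss, evict E, frames (Y T)
Y → hit
T → hit
F → miss, evict Y, frames (T F)
H → miss, evict F, frames (T H)
T → hit
Page faults: 8.

8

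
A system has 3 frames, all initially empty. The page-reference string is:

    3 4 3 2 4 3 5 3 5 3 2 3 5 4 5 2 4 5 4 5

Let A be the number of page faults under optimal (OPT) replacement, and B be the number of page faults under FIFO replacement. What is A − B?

-3

Under OPT: F F . F . . F . . . . . . F . . . . . . → 5 faults.
Under FIFO: F F . F . . F F . . . . . F . F . F . . → 8 faults.
A − B = 5 − 8 = -3.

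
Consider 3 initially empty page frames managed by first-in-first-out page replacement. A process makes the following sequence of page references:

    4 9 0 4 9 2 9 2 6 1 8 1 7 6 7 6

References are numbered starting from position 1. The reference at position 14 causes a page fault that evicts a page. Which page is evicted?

pos 1: 4 → fault, frames {4}
pos 2: 9 → fault, frames {4,9}
pos 3: 0 → fault, frames {4,9,0}
pos 4: 4 → hit
pos 5: 9 → hit
pos 6: 2 → fault, evict 4, frames {9,0,2}
pos 7: 9 → hit
pos 8: 2 → hit
pos 9: 6 → fault, evict 9, frames {0,2,6}
pos 10: 1 → fault, evict 0, frames {2,6,1}
pos 11: 8 → fault, evict 2, frames {6,1,8}
pos 12: 1 → hit
pos 13: 7 → fault, evict 6, frames {1,8,7}
pos 14: 6 → fault, evict 1, frames {8,7,6}
At position 14, page 1 is evicted.

1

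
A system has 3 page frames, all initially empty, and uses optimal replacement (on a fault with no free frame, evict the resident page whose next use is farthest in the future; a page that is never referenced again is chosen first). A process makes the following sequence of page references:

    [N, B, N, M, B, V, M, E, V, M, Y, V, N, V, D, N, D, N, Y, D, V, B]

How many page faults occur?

N -> fault, frames [N]
B -> fault, frames [N, B]
N -> hit
M -> fault, frames [N, B, M]
B -> hit
V -> fault, evict B, frames [N, M, V]
M -> hit
E -> fault, evict N, frames [M, V, E]
V -> hit
M -> hit
Y -> fault, evict E, frames [M, V, Y]
V -> hit
N -> fault, evict M, frames [V, Y, N]
V -> hit
D -> fault, evict V, frames [Y, N, D]
N -> hit
D -> hit
N -> hit
Y -> hit
D -> hit
V -> fault, evict D, frames [Y, N, V]
B -> fault, evict V, frames [Y, N, B]
Page faults: 10.

10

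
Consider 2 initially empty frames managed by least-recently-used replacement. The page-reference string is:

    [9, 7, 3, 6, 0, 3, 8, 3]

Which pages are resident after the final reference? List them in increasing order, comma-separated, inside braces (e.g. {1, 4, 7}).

9 → fault, frames (9)
7 → fault, frames (9 7)
3 → fault, evict 9, frames (7 3)
6 → fault, evict 7, frames (3 6)
0 → fault, evict 3, frames (6 0)
3 → fault, evict 6, frames (0 3)
8 → fault, evict 0, frames (3 8)
3 → hit

{3, 8}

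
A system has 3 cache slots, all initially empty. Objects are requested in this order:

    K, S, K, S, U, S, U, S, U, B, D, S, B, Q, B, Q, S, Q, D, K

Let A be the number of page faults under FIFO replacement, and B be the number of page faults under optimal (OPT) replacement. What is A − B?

2

Under FIFO: F F . . F . . . . F F F . F F . . . F F → 10 faults.
Under OPT: F F . . F . . . . F F . . F . . . . F F → 8 faults.
A − B = 10 − 8 = 2.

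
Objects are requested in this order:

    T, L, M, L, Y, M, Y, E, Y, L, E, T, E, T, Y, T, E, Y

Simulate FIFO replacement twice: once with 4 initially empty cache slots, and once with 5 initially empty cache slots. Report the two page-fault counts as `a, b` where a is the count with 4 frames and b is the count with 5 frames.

4 frames: F F F . F . . F . . . F . . . . . . → 6 faults.
5 frames: F F F . F . . F . . . . . . . . . . → 5 faults.
5 < 6: adding a frame reduced faults, as is typical.

6, 5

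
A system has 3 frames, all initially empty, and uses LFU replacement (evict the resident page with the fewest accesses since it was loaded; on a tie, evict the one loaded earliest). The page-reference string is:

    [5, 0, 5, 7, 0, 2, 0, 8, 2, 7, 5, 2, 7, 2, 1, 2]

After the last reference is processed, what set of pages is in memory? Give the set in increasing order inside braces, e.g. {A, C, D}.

{0, 2, 5}

5 -> fault, frames {5}
0 -> fault, frames {5,0}
5 -> hit
7 -> fault, frames {5,0,7}
0 -> hit
2 -> fault, evict 7, frames {5,0,2}
0 -> hit
8 -> fault, evict 2, frames {5,0,8}
2 -> fault, evict 8, frames {5,0,2}
7 -> fault, evict 2, frames {5,0,7}
5 -> hit
2 -> fault, evict 7, frames {5,0,2}
7 -> fault, evict 2, frames {5,0,7}
2 -> fault, evict 7, frames {5,0,2}
1 -> fault, evict 2, frames {5,0,1}
2 -> fault, evict 1, frames {5,0,2}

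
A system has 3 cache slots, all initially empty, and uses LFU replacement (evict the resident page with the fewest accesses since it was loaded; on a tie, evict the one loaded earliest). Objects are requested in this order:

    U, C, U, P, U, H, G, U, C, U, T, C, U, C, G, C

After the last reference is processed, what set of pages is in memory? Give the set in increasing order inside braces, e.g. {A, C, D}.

{C, G, U}

U → miss, frames [U]
C → miss, frames [U, C]
U → hit
P → miss, frames [U, C, P]
U → hit
H → miss, evict C, frames [U, P, H]
G → miss, evict P, frames [U, H, G]
U → hit
C → miss, evict H, frames [U, G, C]
U → hit
T → miss, evict G, frames [U, C, T]
C → hit
U → hit
C → hit
G → miss, evict T, frames [U, C, G]
C → hit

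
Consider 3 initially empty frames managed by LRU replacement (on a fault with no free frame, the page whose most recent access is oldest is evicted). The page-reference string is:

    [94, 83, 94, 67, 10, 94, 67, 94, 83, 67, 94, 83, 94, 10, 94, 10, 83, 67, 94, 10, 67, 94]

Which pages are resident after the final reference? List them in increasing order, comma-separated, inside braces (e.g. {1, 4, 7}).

94 -> fault, frames {94}
83 -> fault, frames {94,83}
94 -> hit
67 -> fault, frames {83,94,67}
10 -> fault, evict 83, frames {94,67,10}
94 -> hit
67 -> hit
94 -> hit
83 -> fault, evict 10, frames {67,94,83}
67 -> hit
94 -> hit
83 -> hit
94 -> hit
10 -> fault, evict 67, frames {83,94,10}
94 -> hit
10 -> hit
83 -> hit
67 -> fault, evict 94, frames {10,83,67}
94 -> fault, evict 10, frames {83,67,94}
10 -> fault, evict 83, frames {67,94,10}
67 -> hit
94 -> hit

{10, 67, 94}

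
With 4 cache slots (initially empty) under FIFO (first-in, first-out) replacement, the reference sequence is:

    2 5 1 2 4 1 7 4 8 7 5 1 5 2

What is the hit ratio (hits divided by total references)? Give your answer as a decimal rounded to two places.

2 -> fault, frames {2}
5 -> fault, frames {2,5}
1 -> fault, frames {2,5,1}
2 -> hit
4 -> fault, frames {2,5,1,4}
1 -> hit
7 -> fault, evict 2, frames {5,1,4,7}
4 -> hit
8 -> fault, evict 5, frames {1,4,7,8}
7 -> hit
5 -> fault, evict 1, frames {4,7,8,5}
1 -> fault, evict 4, frames {7,8,5,1}
5 -> hit
2 -> fault, evict 7, frames {8,5,1,2}
Hits: 5 of 14 references → 5/14 = 0.3571.

0.36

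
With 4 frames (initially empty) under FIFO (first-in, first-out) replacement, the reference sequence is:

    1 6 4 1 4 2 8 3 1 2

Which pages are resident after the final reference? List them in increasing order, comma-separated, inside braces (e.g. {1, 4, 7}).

1 -> miss, frames {1}
6 -> miss, frames {1,6}
4 -> miss, frames {1,6,4}
1 -> hit
4 -> hit
2 -> miss, frames {1,6,4,2}
8 -> miss, evict 1, frames {6,4,2,8}
3 -> miss, evict 6, frames {4,2,8,3}
1 -> miss, evict 4, frames {2,8,3,1}
2 -> hit

{1, 2, 3, 8}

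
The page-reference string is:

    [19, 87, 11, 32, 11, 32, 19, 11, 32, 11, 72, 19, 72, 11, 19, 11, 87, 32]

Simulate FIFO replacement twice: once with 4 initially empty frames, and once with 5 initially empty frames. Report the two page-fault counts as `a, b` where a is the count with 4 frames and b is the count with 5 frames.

7, 5

4 frames: F F F F . . . . . . F F . . . . F . → 7 faults.
5 frames: F F F F . . . . . . F . . . . . . . → 5 faults.
5 < 7: adding a frame reduced faults, as is typical.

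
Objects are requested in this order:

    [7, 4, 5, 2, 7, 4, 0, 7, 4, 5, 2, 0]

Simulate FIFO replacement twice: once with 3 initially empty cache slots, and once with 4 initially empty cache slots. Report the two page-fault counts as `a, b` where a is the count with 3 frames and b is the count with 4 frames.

9, 10

3 frames: F F F F F F F . . F F . → 9 faults.
4 frames: F F F F . . F F F F F F → 10 faults.
10 > 9: adding a frame increased faults — Belady's anomaly.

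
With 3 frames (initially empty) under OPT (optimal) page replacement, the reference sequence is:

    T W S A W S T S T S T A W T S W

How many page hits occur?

T -> miss, frames [T]
W -> miss, frames [T, W]
S -> miss, frames [T, W, S]
A -> miss, evict T, frames [W, S, A]
W -> hit
S -> hit
T -> miss, evict W, frames [S, A, T]
S -> hit
T -> hit
S -> hit
T -> hit
A -> hit
W -> miss, evict A, frames [S, T, W]
T -> hit
S -> hit
W -> hit
Hits: 10.

10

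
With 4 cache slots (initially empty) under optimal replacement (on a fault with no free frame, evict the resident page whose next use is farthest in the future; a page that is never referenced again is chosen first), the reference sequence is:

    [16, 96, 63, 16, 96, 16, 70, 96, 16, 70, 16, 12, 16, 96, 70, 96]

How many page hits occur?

16 -> fault, frames (16)
96 -> fault, frames (16 96)
63 -> fault, frames (16 96 63)
16 -> hit
96 -> hit
16 -> hit
70 -> fault, frames (16 96 63 70)
96 -> hit
16 -> hit
70 -> hit
16 -> hit
12 -> fault, evict 63, frames (16 96 70 12)
16 -> hit
96 -> hit
70 -> hit
96 -> hit
Hits: 11.

11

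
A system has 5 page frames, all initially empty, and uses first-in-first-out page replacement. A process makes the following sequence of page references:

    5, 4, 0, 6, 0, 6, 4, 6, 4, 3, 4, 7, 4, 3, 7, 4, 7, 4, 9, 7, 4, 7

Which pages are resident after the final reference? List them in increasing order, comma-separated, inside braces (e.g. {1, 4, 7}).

5 -> miss, frames [5]
4 -> miss, frames [5, 4]
0 -> miss, frames [5, 4, 0]
6 -> miss, frames [5, 4, 0, 6]
0 -> hit
6 -> hit
4 -> hit
6 -> hit
4 -> hit
3 -> miss, frames [5, 4, 0, 6, 3]
4 -> hit
7 -> miss, evict 5, frames [4, 0, 6, 3, 7]
4 -> hit
3 -> hit
7 -> hit
4 -> hit
7 -> hit
4 -> hit
9 -> miss, evict 4, frames [0, 6, 3, 7, 9]
7 -> hit
4 -> miss, evict 0, frames [6, 3, 7, 9, 4]
7 -> hit

{3, 4, 6, 7, 9}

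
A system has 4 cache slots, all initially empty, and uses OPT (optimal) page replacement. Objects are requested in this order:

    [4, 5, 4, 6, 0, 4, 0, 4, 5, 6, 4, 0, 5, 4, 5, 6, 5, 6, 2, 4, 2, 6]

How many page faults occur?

4: fault, frames [4]
5: fault, frames [4, 5]
4: hit
6: fault, frames [4, 5, 6]
0: fault, frames [4, 5, 6, 0]
4: hit
0: hit
4: hit
5: hit
6: hit
4: hit
0: hit
5: hit
4: hit
5: hit
6: hit
5: hit
6: hit
2: fault, evict 0, frames [4, 5, 6, 2]
4: hit
2: hit
6: hit
Page faults: 5.

5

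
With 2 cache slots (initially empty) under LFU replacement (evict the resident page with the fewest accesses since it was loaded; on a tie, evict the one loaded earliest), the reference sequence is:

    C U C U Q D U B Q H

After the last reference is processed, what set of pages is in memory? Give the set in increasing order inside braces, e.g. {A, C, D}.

{H, U}

C -> fault, frames [C]
U -> fault, frames [C, U]
C -> hit
U -> hit
Q -> fault, evict C, frames [U, Q]
D -> fault, evict Q, frames [U, D]
U -> hit
B -> fault, evict D, frames [U, B]
Q -> fault, evict B, frames [U, Q]
H -> fault, evict Q, frames [U, H]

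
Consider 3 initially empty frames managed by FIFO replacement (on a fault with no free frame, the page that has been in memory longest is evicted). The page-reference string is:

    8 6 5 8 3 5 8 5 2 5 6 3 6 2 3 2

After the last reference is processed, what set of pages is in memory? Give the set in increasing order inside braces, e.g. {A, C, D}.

{2, 3, 6}

8 → miss, frames {8}
6 → miss, frames {8,6}
5 → miss, frames {8,6,5}
8 → hit
3 → miss, evict 8, frames {6,5,3}
5 → hit
8 → miss, evict 6, frames {5,3,8}
5 → hit
2 → miss, evict 5, frames {3,8,2}
5 → miss, evict 3, frames {8,2,5}
6 → miss, evict 8, frames {2,5,6}
3 → miss, evict 2, frames {5,6,3}
6 → hit
2 → miss, evict 5, frames {6,3,2}
3 → hit
2 → hit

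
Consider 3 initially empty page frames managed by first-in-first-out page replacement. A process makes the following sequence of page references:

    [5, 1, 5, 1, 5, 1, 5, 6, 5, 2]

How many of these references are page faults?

5: miss, frames (5)
1: miss, frames (5 1)
5: hit
1: hit
5: hit
1: hit
5: hit
6: miss, frames (5 1 6)
5: hit
2: miss, evict 5, frames (1 6 2)
Page faults: 4.

4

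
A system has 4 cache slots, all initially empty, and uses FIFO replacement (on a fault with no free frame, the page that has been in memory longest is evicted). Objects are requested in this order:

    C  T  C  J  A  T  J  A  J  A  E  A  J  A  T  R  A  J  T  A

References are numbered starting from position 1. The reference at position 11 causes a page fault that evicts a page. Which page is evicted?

C

pos 1: C → fault, frames {C}
pos 2: T → fault, frames {C,T}
pos 3: C → hit
pos 4: J → fault, frames {C,T,J}
pos 5: A → fault, frames {C,T,J,A}
pos 6: T → hit
pos 7: J → hit
pos 8: A → hit
pos 9: J → hit
pos 10: A → hit
pos 11: E → fault, evict C, frames {T,J,A,E}
At position 11, page C is evicted.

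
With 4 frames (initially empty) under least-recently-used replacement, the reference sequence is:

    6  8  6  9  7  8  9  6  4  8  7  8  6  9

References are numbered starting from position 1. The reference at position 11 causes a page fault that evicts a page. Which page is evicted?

pos 1: 6 -> fault, frames [6]
pos 2: 8 -> fault, frames [6, 8]
pos 3: 6 -> hit
pos 4: 9 -> fault, frames [8, 6, 9]
pos 5: 7 -> fault, frames [8, 6, 9, 7]
pos 6: 8 -> hit
pos 7: 9 -> hit
pos 8: 6 -> hit
pos 9: 4 -> fault, evict 7, frames [8, 9, 6, 4]
pos 10: 8 -> hit
pos 11: 7 -> fault, evict 9, frames [6, 4, 8, 7]
At position 11, page 9 is evicted.

9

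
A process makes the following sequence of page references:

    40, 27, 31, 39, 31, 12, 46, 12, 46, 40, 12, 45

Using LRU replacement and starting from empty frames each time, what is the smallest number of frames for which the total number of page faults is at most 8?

f=1: 12 faults
f=2: 9 faults
f=3: 8 faults
f=4: 8 faults
f=5: 8 faults
f=6: 7 faults
f=7: 7 faults
Smallest f with faults ≤ 8 is 3.

3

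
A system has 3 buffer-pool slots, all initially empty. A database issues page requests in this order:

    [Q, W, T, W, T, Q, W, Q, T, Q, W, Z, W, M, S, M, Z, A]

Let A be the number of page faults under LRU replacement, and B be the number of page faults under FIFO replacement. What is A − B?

1

Under LRU: F F F . . . . . . . . F . F F . F F → 8 faults.
Under FIFO: F F F . . . . . . . . F . F F . . F → 7 faults.
A − B = 8 − 7 = 1.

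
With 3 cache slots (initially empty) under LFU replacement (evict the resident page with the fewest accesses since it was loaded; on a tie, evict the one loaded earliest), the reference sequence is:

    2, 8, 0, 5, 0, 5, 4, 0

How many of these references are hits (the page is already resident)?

2: fault, frames {2}
8: fault, frames {2,8}
0: fault, frames {2,8,0}
5: fault, evict 2, frames {8,0,5}
0: hit
5: hit
4: fault, evict 8, frames {0,5,4}
0: hit
Hits: 3.

3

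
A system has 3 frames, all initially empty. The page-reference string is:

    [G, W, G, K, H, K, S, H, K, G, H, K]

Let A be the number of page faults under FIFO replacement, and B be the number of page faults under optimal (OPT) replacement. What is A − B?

Under FIFO: F F . F F . F . . F . F → 7 faults.
Under OPT: F F . F F . F . . F . . → 6 faults.
A − B = 7 − 6 = 1.

1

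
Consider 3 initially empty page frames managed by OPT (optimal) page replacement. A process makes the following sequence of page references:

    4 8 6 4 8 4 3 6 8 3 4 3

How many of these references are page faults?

5

4 → miss, frames {4}
8 → miss, frames {4,8}
6 → miss, frames {4,8,6}
4 → hit
8 → hit
4 → hit
3 → miss, evict 4, frames {8,6,3}
6 → hit
8 → hit
3 → hit
4 → miss, evict 6, frames {8,3,4}
3 → hit
Page faults: 5.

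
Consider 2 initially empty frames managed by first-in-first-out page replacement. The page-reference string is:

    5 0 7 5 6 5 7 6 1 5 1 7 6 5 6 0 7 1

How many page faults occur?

14

5: fault, frames (5)
0: fault, frames (5 0)
7: fault, evict 5, frames (0 7)
5: fault, evict 0, frames (7 5)
6: fault, evict 7, frames (5 6)
5: hit
7: fault, evict 5, frames (6 7)
6: hit
1: fault, evict 6, frames (7 1)
5: fault, evict 7, frames (1 5)
1: hit
7: fault, evict 1, frames (5 7)
6: fault, evict 5, frames (7 6)
5: fault, evict 7, frames (6 5)
6: hit
0: fault, evict 6, frames (5 0)
7: fault, evict 5, frames (0 7)
1: fault, evict 0, frames (7 1)
Page faults: 14.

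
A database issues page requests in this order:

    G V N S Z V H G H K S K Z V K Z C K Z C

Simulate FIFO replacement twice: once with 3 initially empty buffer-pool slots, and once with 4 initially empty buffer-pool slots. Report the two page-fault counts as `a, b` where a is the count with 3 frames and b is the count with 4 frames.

15, 13

3 frames: F F F F F F F F . F F . F F F . F . F . → 15 faults.
4 frames: F F F F F . F F . F F . F F . . F F . . → 13 faults.
13 < 15: adding a frame reduced faults, as is typical.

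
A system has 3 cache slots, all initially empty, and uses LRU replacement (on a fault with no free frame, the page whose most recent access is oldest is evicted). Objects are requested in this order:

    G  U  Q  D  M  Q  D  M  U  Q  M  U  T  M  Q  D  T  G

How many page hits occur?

G → miss, frames [G]
U → miss, frames [G, U]
Q → miss, frames [G, U, Q]
D → miss, evict G, frames [U, Q, D]
M → miss, evict U, frames [Q, D, M]
Q → hit
D → hit
M → hit
U → miss, evict Q, frames [D, M, U]
Q → miss, evict D, frames [M, U, Q]
M → hit
U → hit
T → miss, evict Q, frames [M, U, T]
M → hit
Q → miss, evict U, frames [T, M, Q]
D → miss, evict T, frames [M, Q, D]
T → miss, evict M, frames [Q, D, T]
G → miss, evict Q, frames [D, T, G]
Hits: 6.

6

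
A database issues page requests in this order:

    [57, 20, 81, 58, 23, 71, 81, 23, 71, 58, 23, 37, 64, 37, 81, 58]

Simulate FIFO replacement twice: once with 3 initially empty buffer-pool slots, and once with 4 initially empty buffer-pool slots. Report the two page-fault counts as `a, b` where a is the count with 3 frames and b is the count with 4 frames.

13, 10

3 frames: F F F F F F F . . F F F F . F F → 13 faults.
4 frames: F F F F F F . . . . . F F . F F → 10 faults.
10 < 13: adding a frame reduced faults, as is typical.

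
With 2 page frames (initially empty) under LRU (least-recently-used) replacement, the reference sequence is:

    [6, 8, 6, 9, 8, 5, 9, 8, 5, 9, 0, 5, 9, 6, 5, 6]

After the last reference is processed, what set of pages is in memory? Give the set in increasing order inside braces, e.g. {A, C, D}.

{5, 6}

6 -> miss, frames (6)
8 -> miss, frames (6 8)
6 -> hit
9 -> miss, evict 8, frames (6 9)
8 -> miss, evict 6, frames (9 8)
5 -> miss, evict 9, frames (8 5)
9 -> miss, evict 8, frames (5 9)
8 -> miss, evict 5, frames (9 8)
5 -> miss, evict 9, frames (8 5)
9 -> miss, evict 8, frames (5 9)
0 -> miss, evict 5, frames (9 0)
5 -> miss, evict 9, frames (0 5)
9 -> miss, evict 0, frames (5 9)
6 -> miss, evict 5, frames (9 6)
5 -> miss, evict 9, frames (6 5)
6 -> hit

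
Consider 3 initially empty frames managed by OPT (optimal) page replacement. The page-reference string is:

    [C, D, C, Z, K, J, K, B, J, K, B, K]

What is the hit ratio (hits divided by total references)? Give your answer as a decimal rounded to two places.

0.50

C → fault, frames [C]
D → fault, frames [C, D]
C → hit
Z → fault, frames [C, D, Z]
K → fault, evict Z, frames [C, D, K]
J → fault, evict D, frames [C, K, J]
K → hit
B → fault, evict C, frames [K, J, B]
J → hit
K → hit
B → hit
K → hit
Hits: 6 of 12 references → 6/12 = 0.5000.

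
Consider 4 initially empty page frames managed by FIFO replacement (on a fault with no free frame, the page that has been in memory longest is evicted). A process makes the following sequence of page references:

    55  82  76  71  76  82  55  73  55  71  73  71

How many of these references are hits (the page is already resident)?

6

55 → fault, frames [55]
82 → fault, frames [55, 82]
76 → fault, frames [55, 82, 76]
71 → fault, frames [55, 82, 76, 71]
76 → hit
82 → hit
55 → hit
73 → fault, evict 55, frames [82, 76, 71, 73]
55 → fault, evict 82, frames [76, 71, 73, 55]
71 → hit
73 → hit
71 → hit
Hits: 6.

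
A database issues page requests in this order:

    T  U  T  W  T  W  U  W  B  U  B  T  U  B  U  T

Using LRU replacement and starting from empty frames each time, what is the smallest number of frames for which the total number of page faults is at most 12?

2

f=1: 16 faults
f=2: 10 faults
f=3: 5 faults
f=4: 4 faults
Smallest f with faults ≤ 12 is 2.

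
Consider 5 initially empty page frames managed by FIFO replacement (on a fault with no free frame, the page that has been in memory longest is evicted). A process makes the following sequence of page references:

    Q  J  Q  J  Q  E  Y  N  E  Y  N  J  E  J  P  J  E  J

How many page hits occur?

Q → fault, frames (Q)
J → fault, frames (Q J)
Q → hit
J → hit
Q → hit
E → fault, frames (Q J E)
Y → fault, frames (Q J E Y)
N → fault, frames (Q J E Y N)
E → hit
Y → hit
N → hit
J → hit
E → hit
J → hit
P → fault, evict Q, frames (J E Y N P)
J → hit
E → hit
J → hit
Hits: 12.

12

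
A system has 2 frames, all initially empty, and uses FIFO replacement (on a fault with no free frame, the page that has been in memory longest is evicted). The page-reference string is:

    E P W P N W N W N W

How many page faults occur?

E → miss, frames {E}
P → miss, frames {E,P}
W → miss, evict E, frames {P,W}
P → hit
N → miss, evict P, frames {W,N}
W → hit
N → hit
W → hit
N → hit
W → hit
Page faults: 4.

4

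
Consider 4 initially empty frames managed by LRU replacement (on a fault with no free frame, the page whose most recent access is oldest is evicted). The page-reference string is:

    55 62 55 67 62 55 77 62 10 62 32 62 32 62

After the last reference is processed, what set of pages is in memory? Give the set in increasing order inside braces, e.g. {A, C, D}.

{10, 32, 62, 77}

55 → fault, frames [55]
62 → fault, frames [55, 62]
55 → hit
67 → fault, frames [62, 55, 67]
62 → hit
55 → hit
77 → fault, frames [67, 62, 55, 77]
62 → hit
10 → fault, evict 67, frames [55, 77, 62, 10]
62 → hit
32 → fault, evict 55, frames [77, 10, 62, 32]
62 → hit
32 → hit
62 → hit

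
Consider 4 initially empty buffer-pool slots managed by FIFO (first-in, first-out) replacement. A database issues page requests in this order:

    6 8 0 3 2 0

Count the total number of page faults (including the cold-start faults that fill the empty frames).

6: miss, frames (6)
8: miss, frames (6 8)
0: miss, frames (6 8 0)
3: miss, frames (6 8 0 3)
2: miss, evict 6, frames (8 0 3 2)
0: hit
Page faults: 5.

5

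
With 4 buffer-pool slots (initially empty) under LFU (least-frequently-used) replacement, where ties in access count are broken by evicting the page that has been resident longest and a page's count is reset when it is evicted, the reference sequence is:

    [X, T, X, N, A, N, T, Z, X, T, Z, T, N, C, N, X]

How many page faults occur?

X -> miss, frames {X}
T -> miss, frames {X,T}
X -> hit
N -> miss, frames {X,T,N}
A -> miss, frames {X,T,N,A}
N -> hit
T -> hit
Z -> miss, evict A, frames {X,T,N,Z}
X -> hit
T -> hit
Z -> hit
T -> hit
N -> hit
C -> miss, evict Z, frames {X,T,N,C}
N -> hit
X -> hit
Page faults: 6.

6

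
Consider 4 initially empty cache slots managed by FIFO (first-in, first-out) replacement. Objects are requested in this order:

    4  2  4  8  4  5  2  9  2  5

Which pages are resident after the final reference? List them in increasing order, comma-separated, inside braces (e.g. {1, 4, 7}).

4: miss, frames {4}
2: miss, frames {4,2}
4: hit
8: miss, frames {4,2,8}
4: hit
5: miss, frames {4,2,8,5}
2: hit
9: miss, evict 4, frames {2,8,5,9}
2: hit
5: hit

{2, 5, 8, 9}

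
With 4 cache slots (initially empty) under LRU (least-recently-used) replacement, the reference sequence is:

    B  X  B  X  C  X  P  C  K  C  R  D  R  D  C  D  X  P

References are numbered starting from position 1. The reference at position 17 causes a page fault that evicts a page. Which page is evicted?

K

pos 1: B: fault, frames [B]
pos 2: X: fault, frames [B, X]
pos 3: B: hit
pos 4: X: hit
pos 5: C: fault, frames [B, X, C]
pos 6: X: hit
pos 7: P: fault, frames [B, C, X, P]
pos 8: C: hit
pos 9: K: fault, evict B, frames [X, P, C, K]
pos 10: C: hit
pos 11: R: fault, evict X, frames [P, K, C, R]
pos 12: D: fault, evict P, frames [K, C, R, D]
pos 13: R: hit
pos 14: D: hit
pos 15: C: hit
pos 16: D: hit
pos 17: X: fault, evict K, frames [R, C, D, X]
At position 17, page K is evicted.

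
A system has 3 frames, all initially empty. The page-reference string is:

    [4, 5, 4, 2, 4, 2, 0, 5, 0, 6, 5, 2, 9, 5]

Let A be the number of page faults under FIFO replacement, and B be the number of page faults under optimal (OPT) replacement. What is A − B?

Under FIFO: F F . F . . F . . F F F F . → 8 faults.
Under OPT: F F . F . . F . . F . . F . → 6 faults.
A − B = 8 − 6 = 2.

2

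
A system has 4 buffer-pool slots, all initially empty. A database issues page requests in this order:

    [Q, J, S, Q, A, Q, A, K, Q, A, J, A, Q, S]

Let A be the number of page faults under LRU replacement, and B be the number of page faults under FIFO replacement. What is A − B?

Under LRU: F F F . F . . F . . F . . F → 7 faults.
Under FIFO: F F F . F . . F F . F . . F → 8 faults.
A − B = 7 − 8 = -1.

-1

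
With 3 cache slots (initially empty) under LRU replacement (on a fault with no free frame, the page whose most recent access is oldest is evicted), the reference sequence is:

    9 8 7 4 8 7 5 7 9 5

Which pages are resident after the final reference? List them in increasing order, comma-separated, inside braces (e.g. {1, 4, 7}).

{5, 7, 9}

9 -> miss, frames {9}
8 -> miss, frames {9,8}
7 -> miss, frames {9,8,7}
4 -> miss, evict 9, frames {8,7,4}
8 -> hit
7 -> hit
5 -> miss, evict 4, frames {8,7,5}
7 -> hit
9 -> miss, evict 8, frames {5,7,9}
5 -> hit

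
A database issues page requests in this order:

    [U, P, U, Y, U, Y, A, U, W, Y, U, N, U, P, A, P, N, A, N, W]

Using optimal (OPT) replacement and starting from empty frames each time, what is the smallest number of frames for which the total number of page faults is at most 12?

f=1: 20 faults
f=2: 11 faults
f=3: 9 faults
f=4: 7 faults
f=5: 6 faults
f=6: 6 faults
Smallest f with faults ≤ 12 is 2.

2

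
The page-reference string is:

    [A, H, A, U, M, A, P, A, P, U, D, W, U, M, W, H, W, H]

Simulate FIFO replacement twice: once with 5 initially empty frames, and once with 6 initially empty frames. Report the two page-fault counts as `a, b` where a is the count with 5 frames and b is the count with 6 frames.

8, 7

5 frames: F F . F F . F . . . F F . . . F . . → 8 faults.
6 frames: F F . F F . F . . . F F . . . . . . → 7 faults.
7 < 8: adding a frame reduced faults, as is typical.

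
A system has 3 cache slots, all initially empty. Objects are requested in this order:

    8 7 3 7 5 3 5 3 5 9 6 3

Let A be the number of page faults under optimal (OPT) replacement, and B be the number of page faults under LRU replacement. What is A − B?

-1

Under OPT: F F F . F . . . . F F . → 6 faults.
Under LRU: F F F . F . . . . F F F → 7 faults.
A − B = 6 − 7 = -1.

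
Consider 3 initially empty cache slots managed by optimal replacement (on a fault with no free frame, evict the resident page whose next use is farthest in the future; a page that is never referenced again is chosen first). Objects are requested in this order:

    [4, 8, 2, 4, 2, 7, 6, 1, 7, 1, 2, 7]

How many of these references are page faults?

6

4 → miss, frames [4]
8 → miss, frames [4, 8]
2 → miss, frames [4, 8, 2]
4 → hit
2 → hit
7 → miss, evict 8, frames [4, 2, 7]
6 → miss, evict 4, frames [2, 7, 6]
1 → miss, evict 6, frames [2, 7, 1]
7 → hit
1 → hit
2 → hit
7 → hit
Page faults: 6.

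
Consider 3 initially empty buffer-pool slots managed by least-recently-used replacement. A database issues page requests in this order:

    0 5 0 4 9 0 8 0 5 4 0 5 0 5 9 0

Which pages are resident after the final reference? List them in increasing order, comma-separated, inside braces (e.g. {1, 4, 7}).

{0, 5, 9}

0 → fault, frames (0)
5 → fault, frames (0 5)
0 → hit
4 → fault, frames (5 0 4)
9 → fault, evict 5, frames (0 4 9)
0 → hit
8 → fault, evict 4, frames (9 0 8)
0 → hit
5 → fault, evict 9, frames (8 0 5)
4 → fault, evict 8, frames (0 5 4)
0 → hit
5 → hit
0 → hit
5 → hit
9 → fault, evict 4, frames (0 5 9)
0 → hit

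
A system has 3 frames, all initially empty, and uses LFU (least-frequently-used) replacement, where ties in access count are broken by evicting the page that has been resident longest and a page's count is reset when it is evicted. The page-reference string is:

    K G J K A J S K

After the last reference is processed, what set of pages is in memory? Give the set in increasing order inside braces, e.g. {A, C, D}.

{J, K, S}

K -> fault, frames {K}
G -> fault, frames {K,G}
J -> fault, frames {K,G,J}
K -> hit
A -> fault, evict G, frames {K,J,A}
J -> hit
S -> fault, evict A, frames {K,J,S}
K -> hit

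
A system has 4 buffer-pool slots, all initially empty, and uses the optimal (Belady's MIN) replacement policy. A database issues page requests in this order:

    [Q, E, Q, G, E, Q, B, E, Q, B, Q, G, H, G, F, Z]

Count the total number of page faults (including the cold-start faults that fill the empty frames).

Q: miss, frames (Q)
E: miss, frames (Q E)
Q: hit
G: miss, frames (Q E G)
E: hit
Q: hit
B: miss, frames (Q E G B)
E: hit
Q: hit
B: hit
Q: hit
G: hit
H: miss, evict B, frames (Q E G H)
G: hit
F: miss, evict H, frames (Q E G F)
Z: miss, evict F, frames (Q E G Z)
Page faults: 7.

7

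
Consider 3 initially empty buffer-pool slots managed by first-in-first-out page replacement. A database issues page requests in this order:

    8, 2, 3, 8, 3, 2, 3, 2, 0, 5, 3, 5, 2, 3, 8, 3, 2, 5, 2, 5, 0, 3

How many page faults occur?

8 → miss, frames [8]
2 → miss, frames [8, 2]
3 → miss, frames [8, 2, 3]
8 → hit
3 → hit
2 → hit
3 → hit
2 → hit
0 → miss, evict 8, frames [2, 3, 0]
5 → miss, evict 2, frames [3, 0, 5]
3 → hit
5 → hit
2 → miss, evict 3, frames [0, 5, 2]
3 → miss, evict 0, frames [5, 2, 3]
8 → miss, evict 5, frames [2, 3, 8]
3 → hit
2 → hit
5 → miss, evict 2, frames [3, 8, 5]
2 → miss, evict 3, frames [8, 5, 2]
5 → hit
0 → miss, evict 8, frames [5, 2, 0]
3 → miss, evict 5, frames [2, 0, 3]
Page faults: 12.

12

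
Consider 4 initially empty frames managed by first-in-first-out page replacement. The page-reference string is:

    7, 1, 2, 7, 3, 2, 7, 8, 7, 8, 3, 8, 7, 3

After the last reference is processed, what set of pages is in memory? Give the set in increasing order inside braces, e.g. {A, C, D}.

7 -> miss, frames (7)
1 -> miss, frames (7 1)
2 -> miss, frames (7 1 2)
7 -> hit
3 -> miss, frames (7 1 2 3)
2 -> hit
7 -> hit
8 -> miss, evict 7, frames (1 2 3 8)
7 -> miss, evict 1, frames (2 3 8 7)
8 -> hit
3 -> hit
8 -> hit
7 -> hit
3 -> hit

{2, 3, 7, 8}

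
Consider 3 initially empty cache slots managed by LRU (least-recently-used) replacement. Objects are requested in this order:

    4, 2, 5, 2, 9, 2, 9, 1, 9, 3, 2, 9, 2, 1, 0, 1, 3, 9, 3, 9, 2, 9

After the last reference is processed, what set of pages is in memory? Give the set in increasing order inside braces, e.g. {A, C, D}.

{2, 3, 9}

4 → miss, frames (4)
2 → miss, frames (4 2)
5 → miss, frames (4 2 5)
2 → hit
9 → miss, evict 4, frames (5 2 9)
2 → hit
9 → hit
1 → miss, evict 5, frames (2 9 1)
9 → hit
3 → miss, evict 2, frames (1 9 3)
2 → miss, evict 1, frames (9 3 2)
9 → hit
2 → hit
1 → miss, evict 3, frames (9 2 1)
0 → miss, evict 9, frames (2 1 0)
1 → hit
3 → miss, evict 2, frames (0 1 3)
9 → miss, evict 0, frames (1 3 9)
3 → hit
9 → hit
2 → miss, evict 1, frames (3 9 2)
9 → hit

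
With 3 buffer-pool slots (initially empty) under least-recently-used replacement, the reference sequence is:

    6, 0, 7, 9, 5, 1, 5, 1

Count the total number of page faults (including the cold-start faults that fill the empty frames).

6

6 -> fault, frames (6)
0 -> fault, frames (6 0)
7 -> fault, frames (6 0 7)
9 -> fault, evict 6, frames (0 7 9)
5 -> fault, evict 0, frames (7 9 5)
1 -> fault, evict 7, frames (9 5 1)
5 -> hit
1 -> hit
Page faults: 6.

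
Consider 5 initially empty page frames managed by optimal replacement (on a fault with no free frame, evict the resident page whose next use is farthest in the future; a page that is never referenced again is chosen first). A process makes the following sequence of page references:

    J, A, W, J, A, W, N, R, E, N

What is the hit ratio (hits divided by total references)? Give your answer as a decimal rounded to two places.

0.40

J → miss, frames (J)
A → miss, frames (J A)
W → miss, frames (J A W)
J → hit
A → hit
W → hit
N → miss, frames (J A W N)
R → miss, frames (J A W N R)
E → miss, evict R, frames (J A W N E)
N → hit
Hits: 4 of 10 references → 4/10 = 0.4000.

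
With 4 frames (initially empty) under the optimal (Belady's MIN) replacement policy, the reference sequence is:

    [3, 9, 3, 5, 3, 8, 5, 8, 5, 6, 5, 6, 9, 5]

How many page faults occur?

3 -> miss, frames [3]
9 -> miss, frames [3, 9]
3 -> hit
5 -> miss, frames [3, 9, 5]
3 -> hit
8 -> miss, frames [3, 9, 5, 8]
5 -> hit
8 -> hit
5 -> hit
6 -> miss, evict 8, frames [3, 9, 5, 6]
5 -> hit
6 -> hit
9 -> hit
5 -> hit
Page faults: 5.

5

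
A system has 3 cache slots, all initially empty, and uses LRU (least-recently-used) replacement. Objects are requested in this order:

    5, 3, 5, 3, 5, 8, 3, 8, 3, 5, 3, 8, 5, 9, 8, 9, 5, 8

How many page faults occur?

4

5 → fault, frames [5]
3 → fault, frames [5, 3]
5 → hit
3 → hit
5 → hit
8 → fault, frames [3, 5, 8]
3 → hit
8 → hit
3 → hit
5 → hit
3 → hit
8 → hit
5 → hit
9 → fault, evict 3, frames [8, 5, 9]
8 → hit
9 → hit
5 → hit
8 → hit
Page faults: 4.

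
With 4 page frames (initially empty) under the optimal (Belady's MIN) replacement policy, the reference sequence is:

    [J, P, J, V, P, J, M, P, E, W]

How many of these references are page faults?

6

J → miss, frames (J)
P → miss, frames (J P)
J → hit
V → miss, frames (J P V)
P → hit
J → hit
M → miss, frames (J P V M)
P → hit
E → miss, evict M, frames (J P V E)
W → miss, evict E, frames (J P V W)
Page faults: 6.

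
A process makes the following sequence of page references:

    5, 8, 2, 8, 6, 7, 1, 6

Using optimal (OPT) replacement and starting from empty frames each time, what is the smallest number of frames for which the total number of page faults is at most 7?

f=1: 8 faults
f=2: 6 faults
f=3: 6 faults
f=4: 6 faults
f=5: 6 faults
f=6: 6 faults
Smallest f with faults ≤ 7 is 2.

2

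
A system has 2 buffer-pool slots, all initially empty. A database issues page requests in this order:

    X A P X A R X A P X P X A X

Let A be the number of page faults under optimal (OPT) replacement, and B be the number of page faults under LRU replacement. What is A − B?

Under OPT: F F F . F F . F F . . . F . → 8 faults.
Under LRU: F F F F F F F F F F . . F . → 11 faults.
A − B = 8 − 11 = -3.

-3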